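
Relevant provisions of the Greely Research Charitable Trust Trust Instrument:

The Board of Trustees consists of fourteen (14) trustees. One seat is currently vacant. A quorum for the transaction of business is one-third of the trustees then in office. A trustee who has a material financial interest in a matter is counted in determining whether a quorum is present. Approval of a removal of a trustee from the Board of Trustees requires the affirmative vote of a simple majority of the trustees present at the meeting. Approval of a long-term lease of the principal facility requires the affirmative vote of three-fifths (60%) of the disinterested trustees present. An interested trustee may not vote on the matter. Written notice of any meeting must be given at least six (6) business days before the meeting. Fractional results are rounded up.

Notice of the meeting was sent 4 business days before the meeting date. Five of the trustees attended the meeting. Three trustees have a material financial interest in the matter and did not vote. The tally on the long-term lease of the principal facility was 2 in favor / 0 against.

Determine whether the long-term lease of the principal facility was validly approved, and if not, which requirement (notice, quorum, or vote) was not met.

Notice: 4 business days given; 6 required (4 < 6). Not satisfied.
Quorum: 5 present (interested trustees count toward quorum); quorum is 5. Satisfied.
Vote: the long-term lease of the principal facility requires three-fifths of the disinterested trustees present (5 − 3 = 2). 3/5 of 2 = 1.20, rounded up to 2, so 2 affirmative votes are needed; 2 voted in favor. Satisfied.

Invalid — notice requirement not satisfied.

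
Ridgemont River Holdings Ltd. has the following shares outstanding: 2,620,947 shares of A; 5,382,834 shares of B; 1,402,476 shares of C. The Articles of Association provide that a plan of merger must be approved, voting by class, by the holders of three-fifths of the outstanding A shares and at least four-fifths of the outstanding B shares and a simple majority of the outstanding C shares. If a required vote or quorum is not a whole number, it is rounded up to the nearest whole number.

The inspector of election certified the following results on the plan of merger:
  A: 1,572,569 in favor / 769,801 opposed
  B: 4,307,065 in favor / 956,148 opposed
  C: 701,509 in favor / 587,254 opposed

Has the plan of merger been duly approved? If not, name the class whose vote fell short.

A: 3/5 of 2620947 = 1572568.20, rounded up to 1572569; 1,572,569 required, 1,572,569 in favor — approved.
B: 4/5 of 5382834 = 4306267.20, rounded up to 4306268; 4,306,268 required, 4,307,065 in favor — approved.
C: a majority of 1402476 is 701239; 701,239 required, 701,509 in favor — approved.

Approved — every class gave the required vote.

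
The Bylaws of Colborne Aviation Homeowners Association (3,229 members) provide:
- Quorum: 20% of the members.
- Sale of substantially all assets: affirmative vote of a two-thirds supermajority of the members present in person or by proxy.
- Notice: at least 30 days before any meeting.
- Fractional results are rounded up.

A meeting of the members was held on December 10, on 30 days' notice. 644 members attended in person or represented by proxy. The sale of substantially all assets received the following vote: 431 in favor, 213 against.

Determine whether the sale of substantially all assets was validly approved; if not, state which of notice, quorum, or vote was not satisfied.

Notice: 30 days given; 30 required. Satisfied.
Quorum: 20% of 3,229 = 645.80, rounded up to 646; 644 present. Not satisfied.
Vote: requires two-thirds of those present (644); 2/3 of 644 = 429.33, rounded up to 430, so 430 needed; 431 in favor. Satisfied.

Invalid — quorum requirement not satisfied.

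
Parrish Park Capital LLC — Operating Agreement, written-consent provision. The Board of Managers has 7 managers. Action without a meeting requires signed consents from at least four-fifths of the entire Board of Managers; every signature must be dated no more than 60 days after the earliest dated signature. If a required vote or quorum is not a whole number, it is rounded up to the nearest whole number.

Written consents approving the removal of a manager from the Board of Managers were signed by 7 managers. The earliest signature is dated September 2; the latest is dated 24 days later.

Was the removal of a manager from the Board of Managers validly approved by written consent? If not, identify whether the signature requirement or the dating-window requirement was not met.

Signatures required: at least four-fifths of 7 — 4/5 of 7 = 5.60, rounded up to 6, so 6 needed; 7 signed. Sufficient.
Dating window: the latest signature is 24 days after the earliest; the limit is 60 days. Within the window.

Effective — both the signature and dating-window requirements are satisfied.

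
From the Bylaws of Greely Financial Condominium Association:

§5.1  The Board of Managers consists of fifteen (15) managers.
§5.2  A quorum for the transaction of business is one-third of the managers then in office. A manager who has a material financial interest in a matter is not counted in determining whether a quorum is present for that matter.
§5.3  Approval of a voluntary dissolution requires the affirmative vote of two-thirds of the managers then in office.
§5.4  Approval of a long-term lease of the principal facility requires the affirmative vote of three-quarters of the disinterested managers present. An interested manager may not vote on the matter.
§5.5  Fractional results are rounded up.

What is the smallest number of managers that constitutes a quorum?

1/3 of 15 = 5.

5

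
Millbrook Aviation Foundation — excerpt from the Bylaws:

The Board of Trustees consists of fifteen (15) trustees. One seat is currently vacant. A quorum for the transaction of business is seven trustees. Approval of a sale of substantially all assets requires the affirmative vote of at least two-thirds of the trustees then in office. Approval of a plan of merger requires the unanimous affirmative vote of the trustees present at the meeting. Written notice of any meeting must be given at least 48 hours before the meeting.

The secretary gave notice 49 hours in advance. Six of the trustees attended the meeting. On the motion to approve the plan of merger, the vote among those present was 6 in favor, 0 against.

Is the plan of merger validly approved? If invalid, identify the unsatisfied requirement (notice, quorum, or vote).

Invalid — quorum requirement not satisfied.

Notice: 49 hours given; 48 required (49 ≥ 48). Satisfied.
Quorum: 6 present; quorum is 7. Not satisfied.
Vote: the plan of merger requires the unanimous vote of the trustees present (6). Unanimous means all 6, so 6 affirmative votes are needed; 6 voted in favor. Satisfied. (Moot — without a quorum no business can be validly transacted.)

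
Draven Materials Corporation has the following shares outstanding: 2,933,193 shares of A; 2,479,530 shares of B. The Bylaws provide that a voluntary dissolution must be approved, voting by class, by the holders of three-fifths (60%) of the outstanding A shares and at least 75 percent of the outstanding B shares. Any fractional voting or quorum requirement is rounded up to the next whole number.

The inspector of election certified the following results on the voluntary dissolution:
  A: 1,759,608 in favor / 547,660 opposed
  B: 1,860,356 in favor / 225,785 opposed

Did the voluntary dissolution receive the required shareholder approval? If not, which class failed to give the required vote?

A: 3/5 of 2933193 = 1759915.80, rounded up to 1759916; 1,759,916 required, 1,759,608 in favor — not approved.
B: 3/4 of 2479530 = 1859647.50, rounded up to 1859648; 1,859,648 required, 1,860,356 in favor — approved.

Not approved — the A shares did not give the required vote.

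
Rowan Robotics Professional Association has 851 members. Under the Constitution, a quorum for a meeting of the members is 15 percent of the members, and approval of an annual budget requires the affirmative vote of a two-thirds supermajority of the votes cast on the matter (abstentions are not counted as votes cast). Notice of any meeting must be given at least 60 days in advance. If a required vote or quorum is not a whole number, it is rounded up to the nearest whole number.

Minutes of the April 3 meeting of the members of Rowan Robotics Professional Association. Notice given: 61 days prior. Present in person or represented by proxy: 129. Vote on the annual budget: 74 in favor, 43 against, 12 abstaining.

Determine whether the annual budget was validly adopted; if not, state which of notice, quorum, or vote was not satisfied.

Invalid — vote requirement not satisfied.

Notice: 61 days given; 60 required. Satisfied.
Quorum: 15% of 851 = 127.65, rounded up to 128; 129 present. Satisfied.
Vote: requires two-thirds of the votes cast (129 − 12 abstaining = 117); 2/3 of 117 = 78, so 78 needed; 74 in favor. Not satisfied.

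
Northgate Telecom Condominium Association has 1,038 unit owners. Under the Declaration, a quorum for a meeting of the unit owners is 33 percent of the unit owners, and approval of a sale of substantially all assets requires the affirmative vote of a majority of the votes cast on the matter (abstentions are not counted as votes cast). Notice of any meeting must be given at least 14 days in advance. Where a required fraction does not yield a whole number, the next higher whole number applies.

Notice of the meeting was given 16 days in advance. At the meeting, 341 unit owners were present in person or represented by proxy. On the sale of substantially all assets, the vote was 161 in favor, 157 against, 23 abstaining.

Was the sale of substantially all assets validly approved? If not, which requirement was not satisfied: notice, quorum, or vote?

Invalid — quorum requirement not satisfied.

Notice: 16 days given; 14 required. Satisfied.
Quorum: 33% of 1,038 = 342.54, rounded up to 343; 341 present. Not satisfied.
Vote: requires a majority of the votes cast (341 − 23 abstaining = 318); a majority of 318 is 160, so 160 needed; 161 in favor. Satisfied.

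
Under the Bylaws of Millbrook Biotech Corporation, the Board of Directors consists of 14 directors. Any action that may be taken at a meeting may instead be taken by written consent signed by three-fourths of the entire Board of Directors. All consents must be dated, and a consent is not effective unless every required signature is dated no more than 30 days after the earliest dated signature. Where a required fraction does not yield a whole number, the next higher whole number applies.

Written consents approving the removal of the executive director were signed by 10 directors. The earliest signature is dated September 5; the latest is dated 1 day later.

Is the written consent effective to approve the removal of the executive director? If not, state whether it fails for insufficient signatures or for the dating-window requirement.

Not effective — insufficient signatures.

Signatures required: three-fourths of 14 — 3/4 of 14 = 10.50, rounded up to 11, so 11 needed; 10 signed. Insufficient.
Dating window: the latest signature is 1 day after the earliest; the limit is 30 days. Within the window.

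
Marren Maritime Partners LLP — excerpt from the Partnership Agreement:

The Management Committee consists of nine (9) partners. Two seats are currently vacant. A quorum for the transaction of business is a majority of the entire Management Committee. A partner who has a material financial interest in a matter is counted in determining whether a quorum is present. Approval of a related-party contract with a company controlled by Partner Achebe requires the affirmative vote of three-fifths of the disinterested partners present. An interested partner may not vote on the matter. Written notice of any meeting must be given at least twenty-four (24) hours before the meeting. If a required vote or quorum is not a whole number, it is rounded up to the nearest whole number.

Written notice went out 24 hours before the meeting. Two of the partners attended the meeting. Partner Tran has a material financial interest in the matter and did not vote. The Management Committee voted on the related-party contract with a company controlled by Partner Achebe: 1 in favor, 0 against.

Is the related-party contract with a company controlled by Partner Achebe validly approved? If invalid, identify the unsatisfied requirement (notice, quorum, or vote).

Invalid — quorum requirement not satisfied.

Notice: 24 hours given; 24 required (24 ≥ 24). Satisfied.
Quorum: 2 present (interested partners count toward quorum); quorum is 5. Not satisfied.
Vote: the related-party contract with a company controlled by Partner Achebe requires three-fifths of the disinterested partners present (2 − 1 = 1). 3/5 of 1 = 0.60, rounded up to 1, so 1 affirmative vote is needed; 1 voted in favor. Satisfied. (Moot — without a quorum no business can be validly transacted.)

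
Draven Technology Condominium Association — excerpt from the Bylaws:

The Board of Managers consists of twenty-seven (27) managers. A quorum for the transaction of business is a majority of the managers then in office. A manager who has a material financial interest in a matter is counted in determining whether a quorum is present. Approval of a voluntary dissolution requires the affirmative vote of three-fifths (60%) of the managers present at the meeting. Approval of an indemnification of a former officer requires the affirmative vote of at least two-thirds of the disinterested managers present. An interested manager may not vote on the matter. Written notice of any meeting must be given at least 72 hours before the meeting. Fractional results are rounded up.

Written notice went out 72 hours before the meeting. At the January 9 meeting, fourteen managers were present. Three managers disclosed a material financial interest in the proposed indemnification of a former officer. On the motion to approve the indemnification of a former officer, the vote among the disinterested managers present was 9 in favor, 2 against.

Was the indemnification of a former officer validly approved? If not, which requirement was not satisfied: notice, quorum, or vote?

Valid — all requirements satisfied.

Notice: 72 hours given; 72 required (72 ≥ 72). Satisfied.
Quorum: 14 present (interested managers count toward quorum); quorum is 14. Satisfied.
Vote: the indemnification of a former officer requires two-thirds of the disinterested managers present (14 − 3 = 11). 2/3 of 11 = 7.33, rounded up to 8, so 8 affirmative votes are needed; 9 voted in favor. Satisfied.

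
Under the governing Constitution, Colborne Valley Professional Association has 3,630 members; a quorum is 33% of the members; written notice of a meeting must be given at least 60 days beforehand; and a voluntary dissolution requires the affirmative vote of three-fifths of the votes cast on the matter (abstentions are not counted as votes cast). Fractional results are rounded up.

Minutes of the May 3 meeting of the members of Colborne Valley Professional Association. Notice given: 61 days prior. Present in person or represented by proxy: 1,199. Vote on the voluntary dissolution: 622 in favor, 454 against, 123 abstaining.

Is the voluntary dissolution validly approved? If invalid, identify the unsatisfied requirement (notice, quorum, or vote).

Notice: 61 days given; 60 required. Satisfied.
Quorum: 33% of 3,630 = 1,197.90, rounded up to 1,198; 1,199 present. Satisfied.
Vote: requires three-fifths of the votes cast (1,199 − 123 abstaining = 1,076); 3/5 of 1076 = 645.60, rounded up to 646, so 646 needed; 622 in favor. Not satisfied.

Invalid — vote requirement not satisfied.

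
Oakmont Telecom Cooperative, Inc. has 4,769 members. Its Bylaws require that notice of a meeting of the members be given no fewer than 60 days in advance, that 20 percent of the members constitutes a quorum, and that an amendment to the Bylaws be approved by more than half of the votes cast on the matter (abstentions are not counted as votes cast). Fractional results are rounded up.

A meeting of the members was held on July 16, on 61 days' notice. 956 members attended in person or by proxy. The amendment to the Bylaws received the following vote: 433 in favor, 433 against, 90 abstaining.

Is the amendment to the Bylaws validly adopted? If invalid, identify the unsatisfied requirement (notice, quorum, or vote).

Notice: 61 days given; 60 required. Satisfied.
Quorum: 20% of 4,769 = 953.80, rounded up to 954; 956 present. Satisfied.
Vote: requires a majority of the votes cast (956 − 90 abstaining = 866); a majority of 866 is 434, so 434 needed; 433 in favor. Not satisfied.

Invalid — vote requirement not satisfied.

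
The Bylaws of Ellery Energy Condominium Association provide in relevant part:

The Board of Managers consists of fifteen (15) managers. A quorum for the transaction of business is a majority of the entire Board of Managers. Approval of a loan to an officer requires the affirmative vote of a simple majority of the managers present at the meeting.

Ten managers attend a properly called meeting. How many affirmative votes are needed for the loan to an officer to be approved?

6

The loan to an officer requires a majority of the managers present (10).
A majority of 10 is 6.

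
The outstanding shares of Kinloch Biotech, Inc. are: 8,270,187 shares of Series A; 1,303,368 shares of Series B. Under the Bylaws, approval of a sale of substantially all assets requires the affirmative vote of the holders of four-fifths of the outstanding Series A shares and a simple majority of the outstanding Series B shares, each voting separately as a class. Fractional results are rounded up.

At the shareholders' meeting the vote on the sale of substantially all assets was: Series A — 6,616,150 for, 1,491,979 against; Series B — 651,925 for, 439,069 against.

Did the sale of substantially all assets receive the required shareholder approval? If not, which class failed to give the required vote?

Series A: 4/5 of 8270187 = 6616149.60, rounded up to 6616150; 6,616,150 required, 6,616,150 in favor — approved.
Series B: a majority of 1303368 is 651685; 651,685 required, 651,925 in favor — approved.

Approved — every class gave the required vote.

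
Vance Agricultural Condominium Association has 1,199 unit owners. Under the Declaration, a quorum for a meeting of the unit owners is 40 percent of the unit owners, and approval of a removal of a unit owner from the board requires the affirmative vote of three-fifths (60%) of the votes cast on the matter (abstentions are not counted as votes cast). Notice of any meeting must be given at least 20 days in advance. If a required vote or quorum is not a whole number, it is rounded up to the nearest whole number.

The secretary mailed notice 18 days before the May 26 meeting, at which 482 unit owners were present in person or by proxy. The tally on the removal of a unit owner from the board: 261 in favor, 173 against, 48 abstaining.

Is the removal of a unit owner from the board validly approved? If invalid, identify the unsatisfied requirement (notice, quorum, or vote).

Invalid — notice requirement not satisfied.

Notice: 18 days given; 20 required. Not satisfied.
Quorum: 40% of 1,199 = 479.60, rounded up to 480; 482 present. Satisfied.
Vote: requires three-fifths of the votes cast (482 − 48 abstaining = 434); 3/5 of 434 = 260.40, rounded up to 261, so 261 needed; 261 in favor. Satisfied.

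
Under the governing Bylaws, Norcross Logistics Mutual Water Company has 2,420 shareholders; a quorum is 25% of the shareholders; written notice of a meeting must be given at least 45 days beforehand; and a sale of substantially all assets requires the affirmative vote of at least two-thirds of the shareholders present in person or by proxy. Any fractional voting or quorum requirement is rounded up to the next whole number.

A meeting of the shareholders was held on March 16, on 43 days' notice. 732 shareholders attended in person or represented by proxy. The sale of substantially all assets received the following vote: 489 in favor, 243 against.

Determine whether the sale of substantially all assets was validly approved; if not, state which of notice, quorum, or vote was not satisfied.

Invalid — notice requirement not satisfied.

Notice: 43 days given; 45 required. Not satisfied.
Quorum: 25% of 2,420 = 605; 732 present. Satisfied.
Vote: requires two-thirds of those present (732); 2/3 of 732 = 488, so 488 needed; 489 in favor. Satisfied.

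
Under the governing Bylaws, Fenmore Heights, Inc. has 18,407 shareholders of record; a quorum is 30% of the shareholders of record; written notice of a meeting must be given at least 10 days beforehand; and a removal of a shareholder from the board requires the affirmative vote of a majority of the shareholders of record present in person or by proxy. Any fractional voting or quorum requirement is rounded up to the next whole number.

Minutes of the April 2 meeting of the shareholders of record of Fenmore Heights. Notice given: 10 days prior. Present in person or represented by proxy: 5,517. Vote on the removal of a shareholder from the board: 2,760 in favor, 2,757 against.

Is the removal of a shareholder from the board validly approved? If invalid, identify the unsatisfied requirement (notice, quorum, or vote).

Invalid — quorum requirement not satisfied.

Notice: 10 days given; 10 required. Satisfied.
Quorum: 30% of 18,407 = 5,522.10, rounded up to 5,523; 5,517 present. Not satisfied.
Vote: requires a majority of those present (5,517); a majority of 5517 is 2759, so 2,759 needed; 2,760 in favor. Satisfied.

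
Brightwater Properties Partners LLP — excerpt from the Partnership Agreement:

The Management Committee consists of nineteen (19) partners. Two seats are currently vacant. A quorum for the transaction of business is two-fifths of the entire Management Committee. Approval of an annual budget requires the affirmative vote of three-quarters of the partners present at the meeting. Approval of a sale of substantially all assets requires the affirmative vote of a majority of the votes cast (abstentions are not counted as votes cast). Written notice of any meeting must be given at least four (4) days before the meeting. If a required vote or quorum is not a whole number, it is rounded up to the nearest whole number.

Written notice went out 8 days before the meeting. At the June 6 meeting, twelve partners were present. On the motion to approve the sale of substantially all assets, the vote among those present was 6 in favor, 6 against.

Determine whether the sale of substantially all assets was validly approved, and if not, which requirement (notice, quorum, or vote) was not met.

Notice: 8 days given; 4 required (8 ≥ 4). Satisfied.
Quorum: 12 present; quorum is 8. Satisfied.
Vote: the sale of substantially all assets requires a majority of the votes cast (12). A majority of 12 is 7, so 7 affirmative votes are needed; 6 voted in favor. Not satisfied.

Invalid — vote requirement not satisfied.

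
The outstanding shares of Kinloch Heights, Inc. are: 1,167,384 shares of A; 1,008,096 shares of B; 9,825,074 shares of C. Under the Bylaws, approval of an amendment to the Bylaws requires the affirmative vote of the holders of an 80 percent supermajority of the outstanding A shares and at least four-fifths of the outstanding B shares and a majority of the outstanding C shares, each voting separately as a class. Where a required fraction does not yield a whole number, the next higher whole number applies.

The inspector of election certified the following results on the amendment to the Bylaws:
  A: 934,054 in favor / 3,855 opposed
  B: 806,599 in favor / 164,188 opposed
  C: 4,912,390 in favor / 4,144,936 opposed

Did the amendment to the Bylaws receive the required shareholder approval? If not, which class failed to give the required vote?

Not approved — the C shares did not give the required vote.

A: 4/5 of 1167384 = 933907.20, rounded up to 933908; 933,908 required, 934,054 in favor — approved.
B: 4/5 of 1008096 = 806476.80, rounded up to 806477; 806,477 required, 806,599 in favor — approved.
C: a majority of 9825074 is 4912538; 4,912,538 required, 4,912,390 in favor — not approved.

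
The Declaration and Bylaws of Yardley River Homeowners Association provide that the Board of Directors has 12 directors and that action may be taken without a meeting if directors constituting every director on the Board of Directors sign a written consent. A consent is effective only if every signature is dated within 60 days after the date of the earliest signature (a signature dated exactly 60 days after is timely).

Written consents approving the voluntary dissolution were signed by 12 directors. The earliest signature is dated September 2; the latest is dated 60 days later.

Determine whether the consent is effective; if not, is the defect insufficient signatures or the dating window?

Signatures required: all of 12 — unanimous means all 12, so 12 needed; 12 signed. Sufficient.
Dating window: the latest signature is 60 days after the earliest; the limit is 60 days. Within the window.

Effective — both the signature and dating-window requirements are satisfied.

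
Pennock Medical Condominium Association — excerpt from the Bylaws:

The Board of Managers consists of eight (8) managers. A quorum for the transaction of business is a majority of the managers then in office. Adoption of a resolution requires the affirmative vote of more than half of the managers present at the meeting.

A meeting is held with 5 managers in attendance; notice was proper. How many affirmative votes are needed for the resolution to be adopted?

3

The resolution requires a majority of the managers present (5).
A majority of 5 is 3.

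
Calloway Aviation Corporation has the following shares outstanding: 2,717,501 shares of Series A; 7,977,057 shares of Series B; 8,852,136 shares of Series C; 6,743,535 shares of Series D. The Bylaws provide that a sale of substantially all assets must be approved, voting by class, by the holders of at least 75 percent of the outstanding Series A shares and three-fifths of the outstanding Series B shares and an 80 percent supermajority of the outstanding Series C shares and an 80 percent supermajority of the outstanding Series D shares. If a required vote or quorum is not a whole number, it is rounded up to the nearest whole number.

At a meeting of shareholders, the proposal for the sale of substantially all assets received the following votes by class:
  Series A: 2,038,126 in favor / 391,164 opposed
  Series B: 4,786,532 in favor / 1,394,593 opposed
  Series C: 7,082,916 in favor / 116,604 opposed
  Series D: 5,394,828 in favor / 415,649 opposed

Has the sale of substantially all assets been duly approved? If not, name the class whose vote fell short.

Series A: 3/4 of 2717501 = 2038125.75, rounded up to 2038126; 2,038,126 required, 2,038,126 in favor — approved.
Series B: 3/5 of 7977057 = 4786234.20, rounded up to 4786235; 4,786,235 required, 4,786,532 in favor — approved.
Series C: 4/5 of 8852136 = 7081708.80, rounded up to 7081709; 7,081,709 required, 7,082,916 in favor — approved.
Series D: 4/5 of 6743535 = 5394828; 5,394,828 required, 5,394,828 in favor — approved.

Approved — every class gave the required vote.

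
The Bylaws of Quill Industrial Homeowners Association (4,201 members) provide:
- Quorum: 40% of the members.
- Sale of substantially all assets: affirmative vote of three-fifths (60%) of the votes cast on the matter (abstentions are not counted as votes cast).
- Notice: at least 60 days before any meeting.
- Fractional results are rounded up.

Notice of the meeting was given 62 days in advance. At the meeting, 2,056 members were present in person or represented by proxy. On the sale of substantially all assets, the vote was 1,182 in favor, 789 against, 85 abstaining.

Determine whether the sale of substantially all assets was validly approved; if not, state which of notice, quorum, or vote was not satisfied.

Notice: 62 days given; 60 required. Satisfied.
Quorum: 40% of 4,201 = 1,680.40, rounded up to 1,681; 2,056 present. Satisfied.
Vote: requires three-fifths of the votes cast (2,056 − 85 abstaining = 1,971); 3/5 of 1971 = 1182.60, rounded up to 1183, so 1,183 needed; 1,182 in favor. Not satisfied.

Invalid — vote requirement not satisfied.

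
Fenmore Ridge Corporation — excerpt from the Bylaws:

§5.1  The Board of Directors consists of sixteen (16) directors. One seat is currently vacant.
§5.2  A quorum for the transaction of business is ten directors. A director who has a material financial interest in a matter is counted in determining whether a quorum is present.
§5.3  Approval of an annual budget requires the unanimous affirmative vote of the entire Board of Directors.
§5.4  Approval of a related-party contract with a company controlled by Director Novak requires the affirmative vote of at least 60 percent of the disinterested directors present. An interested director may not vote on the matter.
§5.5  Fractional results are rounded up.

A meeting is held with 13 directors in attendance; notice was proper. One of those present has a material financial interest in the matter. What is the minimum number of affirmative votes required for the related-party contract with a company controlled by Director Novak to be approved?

8

The related-party contract with a company controlled by Director Novak requires three-fifths of the disinterested directors present (13 − 1 = 12).
3/5 of 12 = 7.20, rounded up to 8.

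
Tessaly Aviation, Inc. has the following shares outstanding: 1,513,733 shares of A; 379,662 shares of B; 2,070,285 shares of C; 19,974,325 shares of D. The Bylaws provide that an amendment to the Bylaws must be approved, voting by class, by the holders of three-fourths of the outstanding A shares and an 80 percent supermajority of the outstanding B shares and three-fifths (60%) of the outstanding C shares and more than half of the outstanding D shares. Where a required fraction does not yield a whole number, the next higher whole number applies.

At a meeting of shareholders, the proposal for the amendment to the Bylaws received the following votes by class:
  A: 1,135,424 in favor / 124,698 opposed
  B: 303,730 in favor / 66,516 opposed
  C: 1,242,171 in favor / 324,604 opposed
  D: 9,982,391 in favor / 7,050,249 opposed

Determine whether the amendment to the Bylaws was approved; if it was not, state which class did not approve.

Not approved — the D shares did not give the required vote.

A: 3/4 of 1513733 = 1135299.75, rounded up to 1135300; 1,135,300 required, 1,135,424 in favor — approved.
B: 4/5 of 379662 = 303729.60, rounded up to 303730; 303,730 required, 303,730 in favor — approved.
C: 3/5 of 2070285 = 1242171; 1,242,171 required, 1,242,171 in favor — approved.
D: a majority of 19974325 is 9987163; 9,987,163 required, 9,982,391 in favor — not approved.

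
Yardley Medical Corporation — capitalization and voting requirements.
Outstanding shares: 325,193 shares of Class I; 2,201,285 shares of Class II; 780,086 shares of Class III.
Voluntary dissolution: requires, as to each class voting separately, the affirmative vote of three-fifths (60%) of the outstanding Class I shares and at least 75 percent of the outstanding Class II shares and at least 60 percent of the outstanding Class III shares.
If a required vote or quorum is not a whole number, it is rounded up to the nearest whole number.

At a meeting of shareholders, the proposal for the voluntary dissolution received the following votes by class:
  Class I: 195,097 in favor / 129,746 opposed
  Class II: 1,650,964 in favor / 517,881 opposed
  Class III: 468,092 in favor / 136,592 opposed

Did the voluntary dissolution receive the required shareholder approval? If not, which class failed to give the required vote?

Class I: 3/5 of 325193 = 195115.80, rounded up to 195116; 195,116 required, 195,097 in favor — not approved.
Class II: 3/4 of 2201285 = 1650963.75, rounded up to 1650964; 1,650,964 required, 1,650,964 in favor — approved.
Class III: 3/5 of 780086 = 468051.60, rounded up to 468052; 468,052 required, 468,092 in favor — approved.

Not approved — the Class I shares did not give the required vote.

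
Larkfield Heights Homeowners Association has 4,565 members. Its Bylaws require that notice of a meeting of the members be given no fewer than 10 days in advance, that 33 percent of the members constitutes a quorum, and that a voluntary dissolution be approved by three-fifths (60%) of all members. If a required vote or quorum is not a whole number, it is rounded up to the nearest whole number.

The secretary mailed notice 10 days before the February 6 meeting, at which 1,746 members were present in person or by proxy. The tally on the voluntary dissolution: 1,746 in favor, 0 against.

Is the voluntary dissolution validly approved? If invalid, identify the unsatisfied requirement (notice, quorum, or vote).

Notice: 10 days given; 10 required. Satisfied.
Quorum: 33% of 4,565 = 1,506.45, rounded up to 1,507; 1,746 present. Satisfied.
Vote: requires three-fifths of all members (4,565); 3/5 of 4565 = 2739, so 2,739 needed; 1,746 in favor. Not satisfied.

Invalid — vote requirement not satisfied.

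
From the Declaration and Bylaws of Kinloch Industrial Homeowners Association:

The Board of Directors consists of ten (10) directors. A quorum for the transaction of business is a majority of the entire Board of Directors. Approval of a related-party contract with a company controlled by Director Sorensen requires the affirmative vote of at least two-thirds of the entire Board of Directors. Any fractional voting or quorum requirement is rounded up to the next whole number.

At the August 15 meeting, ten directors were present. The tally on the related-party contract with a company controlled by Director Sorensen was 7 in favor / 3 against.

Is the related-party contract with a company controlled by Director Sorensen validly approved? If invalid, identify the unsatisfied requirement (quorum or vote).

Valid — all requirements satisfied.

Quorum: 10 present; quorum is 6. Satisfied.
Vote: the related-party contract with a company controlled by Director Sorensen requires two-thirds of the entire Board of Directors (10). 2/3 of 10 = 6.67, rounded up to 7, so 7 affirmative votes are needed; 7 voted in favor. Satisfied.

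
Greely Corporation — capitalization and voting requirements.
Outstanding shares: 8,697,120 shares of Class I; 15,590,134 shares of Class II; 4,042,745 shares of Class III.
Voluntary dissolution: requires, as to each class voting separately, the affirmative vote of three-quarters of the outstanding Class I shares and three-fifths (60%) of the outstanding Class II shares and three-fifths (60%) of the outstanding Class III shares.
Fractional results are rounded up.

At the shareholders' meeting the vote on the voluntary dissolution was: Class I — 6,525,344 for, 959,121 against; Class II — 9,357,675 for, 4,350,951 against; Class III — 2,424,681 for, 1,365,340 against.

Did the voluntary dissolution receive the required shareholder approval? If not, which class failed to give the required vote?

Class I: 3/4 of 8697120 = 6522840; 6,522,840 required, 6,525,344 in favor — approved.
Class II: 3/5 of 15590134 = 9354080.40, rounded up to 9354081; 9,354,081 required, 9,357,675 in favor — approved.
Class III: 3/5 of 4042745 = 2425647; 2,425,647 required, 2,424,681 in favor — not approved.

Not approved — the Class III shares did not give the required vote.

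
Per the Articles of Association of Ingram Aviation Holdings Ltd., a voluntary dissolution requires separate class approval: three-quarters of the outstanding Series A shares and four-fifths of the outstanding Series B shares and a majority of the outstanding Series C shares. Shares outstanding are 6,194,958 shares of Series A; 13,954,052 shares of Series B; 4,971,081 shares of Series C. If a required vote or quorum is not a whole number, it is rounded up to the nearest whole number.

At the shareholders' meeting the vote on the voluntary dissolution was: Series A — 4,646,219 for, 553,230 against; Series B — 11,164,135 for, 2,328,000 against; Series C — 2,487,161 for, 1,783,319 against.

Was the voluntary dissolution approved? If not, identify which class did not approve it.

Approved — every class gave the required vote.

Series A: 3/4 of 6194958 = 4646218.50, rounded up to 4646219; 4,646,219 required, 4,646,219 in favor — approved.
Series B: 4/5 of 13954052 = 11163241.60, rounded up to 11163242; 11,163,242 required, 11,164,135 in favor — approved.
Series C: a majority of 4971081 is 2485541; 2,485,541 required, 2,487,161 in favor — approved.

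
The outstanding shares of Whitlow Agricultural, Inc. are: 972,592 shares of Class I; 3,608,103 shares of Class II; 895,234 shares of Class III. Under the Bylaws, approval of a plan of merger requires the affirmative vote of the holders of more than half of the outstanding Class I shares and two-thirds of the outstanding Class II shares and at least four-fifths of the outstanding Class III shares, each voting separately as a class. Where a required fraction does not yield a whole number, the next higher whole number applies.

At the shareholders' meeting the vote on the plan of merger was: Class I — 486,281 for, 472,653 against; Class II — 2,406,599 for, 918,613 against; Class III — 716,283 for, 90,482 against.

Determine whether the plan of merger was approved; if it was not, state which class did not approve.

Not approved — the Class I shares did not give the required vote.

Class I: a majority of 972592 is 486297; 486,297 required, 486,281 in favor — not approved.
Class II: 2/3 of 3608103 = 2405402; 2,405,402 required, 2,406,599 in favor — approved.
Class III: 4/5 of 895234 = 716187.20, rounded up to 716188; 716,188 required, 716,283 in favor — approved.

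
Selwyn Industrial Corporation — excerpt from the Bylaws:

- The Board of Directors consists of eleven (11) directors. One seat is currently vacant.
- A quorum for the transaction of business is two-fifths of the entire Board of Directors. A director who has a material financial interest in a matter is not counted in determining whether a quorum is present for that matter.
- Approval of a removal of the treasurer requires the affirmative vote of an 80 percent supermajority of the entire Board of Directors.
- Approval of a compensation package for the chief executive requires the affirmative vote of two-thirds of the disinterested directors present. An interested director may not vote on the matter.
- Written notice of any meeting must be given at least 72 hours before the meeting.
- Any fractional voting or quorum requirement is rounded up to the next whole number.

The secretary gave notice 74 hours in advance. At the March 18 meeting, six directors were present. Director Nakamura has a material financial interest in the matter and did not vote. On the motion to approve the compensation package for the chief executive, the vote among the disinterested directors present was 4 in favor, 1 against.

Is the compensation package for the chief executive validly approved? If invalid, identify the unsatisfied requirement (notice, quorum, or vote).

Valid — all requirements satisfied.

Notice: 74 hours given; 72 required (74 ≥ 72). Satisfied.
Quorum: 6 present, but the 1 interested director does not count, leaving 5. Quorum is 5. Satisfied.
Vote: the compensation package for the chief executive requires two-thirds of the disinterested directors present (6 − 1 = 5). 2/3 of 5 = 3.33, rounded up to 4, so 4 affirmative votes are needed; 4 voted in favor. Satisfied.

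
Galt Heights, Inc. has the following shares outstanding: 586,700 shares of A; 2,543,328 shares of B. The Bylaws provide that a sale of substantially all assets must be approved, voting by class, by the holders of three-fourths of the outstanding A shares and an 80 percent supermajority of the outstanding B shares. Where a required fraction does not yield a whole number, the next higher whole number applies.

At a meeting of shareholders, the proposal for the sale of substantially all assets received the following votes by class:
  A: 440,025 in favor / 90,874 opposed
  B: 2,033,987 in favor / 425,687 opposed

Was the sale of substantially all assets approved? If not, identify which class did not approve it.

A: 3/4 of 586700 = 440025; 440,025 required, 440,025 in favor — approved.
B: 4/5 of 2543328 = 2034662.40, rounded up to 2034663; 2,034,663 required, 2,033,987 in favor — not approved.

Not approved — the B shares did not give the required vote.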